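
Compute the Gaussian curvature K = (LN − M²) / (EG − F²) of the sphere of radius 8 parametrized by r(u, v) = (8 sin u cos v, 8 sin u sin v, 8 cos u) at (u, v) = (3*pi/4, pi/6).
K = 1/64

Coefficients of the first fundamental form: E = 64, F = 0, G = 64*sin(u)^2.
Coefficients of the second fundamental form: L = -8*sin(u)/Abs(sin(u)), M = 0, N = -8*sin(u)^3/Abs(sin(u)).
Assemble K = (LN − M²)/(EG − F²) = 1/64. At (u, v) = (3*pi/4, pi/6): K = 1/64.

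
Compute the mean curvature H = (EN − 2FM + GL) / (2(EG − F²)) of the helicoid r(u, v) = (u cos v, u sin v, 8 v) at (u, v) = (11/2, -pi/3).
H = 0

With E = 1, F = 0, G = u^2 + 64, L = 0, M = -8/sqrt(u^2 + 64), N = 0, assemble
  H = (EN − 2FM + GL) / (2(EG − F²)) = 0.
At (u, v) = (11/2, -pi/3): H = 0.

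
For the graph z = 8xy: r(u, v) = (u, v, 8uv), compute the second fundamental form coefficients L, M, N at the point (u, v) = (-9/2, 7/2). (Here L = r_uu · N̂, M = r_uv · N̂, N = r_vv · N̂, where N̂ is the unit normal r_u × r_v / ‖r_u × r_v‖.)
L = 0;  M = 8*sqrt(2081)/2081;  N = 0

Compute the unit normal N̂(u, v) = (-8*v/sqrt(64*u^2 + 64*v^2 + 1), -8*u/sqrt(64*u^2 + 64*v^2 + 1), 1/sqrt(64*u^2 + 64*v^2 + 1)), and the second partials r_uu, r_uv, r_vv. Take dot products:
  L(u, v) = r_uu · N̂ = 0,
  M(u, v) = r_uv · N̂ = 8/sqrt(64*u^2 + 64*v^2 + 1),
  N(u, v) = r_vv · N̂ = 0.
Evaluating at (u, v) = (-9/2, 7/2):
  L = 0, M = 8*sqrt(2081)/2081, N = 0.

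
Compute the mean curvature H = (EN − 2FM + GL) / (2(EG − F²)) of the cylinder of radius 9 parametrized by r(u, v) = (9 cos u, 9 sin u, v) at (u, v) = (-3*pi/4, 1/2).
H = -1/18

With E = 81, F = 0, G = 1, L = -9, M = 0, N = 0, assemble
  H = (EN − 2FM + GL) / (2(EG − F²)) = -1/18.
At (u, v) = (-3*pi/4, 1/2): H = -1/18.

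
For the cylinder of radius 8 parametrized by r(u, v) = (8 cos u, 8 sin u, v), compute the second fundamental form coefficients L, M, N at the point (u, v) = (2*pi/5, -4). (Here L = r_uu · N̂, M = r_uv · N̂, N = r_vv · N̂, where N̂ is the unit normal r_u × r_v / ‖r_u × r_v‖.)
L = -8;  M = 0;  N = 0

Compute the unit normal N̂(u, v) = (cos(u), sin(u), 0), and the second partials r_uu, r_uv, r_vv. Take dot products:
  L(u, v) = r_uu · N̂ = -8,
  M(u, v) = r_uv · N̂ = 0,
  N(u, v) = r_vv · N̂ = 0.
Evaluating at (u, v) = (2*pi/5, -4):
  L = -8, M = 0, N = 0.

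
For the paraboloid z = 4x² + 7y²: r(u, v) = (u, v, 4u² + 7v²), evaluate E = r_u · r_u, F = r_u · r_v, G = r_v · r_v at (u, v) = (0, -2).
E = 1;  F = 0;  G = 785

Partials: r_u = (1, 0, 8*u), r_v = (0, 1, 14*v). As functions of (u, v):
  E = r_u · r_u = 64*u^2 + 1,
  F = r_u · r_v = 112*u*v,
  G = r_v · r_v = 196*v^2 + 1.
Evaluating at (u, v) = (0, -2): E = 1, F = 0, G = 785.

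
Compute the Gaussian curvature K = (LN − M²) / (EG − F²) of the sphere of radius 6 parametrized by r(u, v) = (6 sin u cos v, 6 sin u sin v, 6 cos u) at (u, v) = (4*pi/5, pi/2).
K = 1/36

Coefficients of the first fundamental form: E = 36, F = 0, G = 36*sin(u)^2.
Coefficients of the second fundamental form: L = -6*sin(u)/Abs(sin(u)), M = 0, N = -6*sin(u)^3/Abs(sin(u)).
Assemble K = (LN − M²)/(EG − F²) = 1/36. At (u, v) = (4*pi/5, pi/2): K = 1/36.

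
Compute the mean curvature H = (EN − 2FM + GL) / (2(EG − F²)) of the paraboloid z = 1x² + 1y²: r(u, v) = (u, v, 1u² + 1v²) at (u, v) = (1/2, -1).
H = 7*sqrt(6)/36

With E = 4*u^2 + 1, F = 4*u*v, G = 4*v^2 + 1, L = 2/sqrt(4*u^2 + 4*v^2 + 1), M = 0, N = 2/sqrt(4*u^2 + 4*v^2 + 1), assemble
  H = (EN − 2FM + GL) / (2(EG − F²)) = 2*(2*u^2 + 2*v^2 + 1)/(4*u^2 + 4*v^2 + 1)^(3/2).
At (u, v) = (1/2, -1): H = 7*sqrt(6)/36.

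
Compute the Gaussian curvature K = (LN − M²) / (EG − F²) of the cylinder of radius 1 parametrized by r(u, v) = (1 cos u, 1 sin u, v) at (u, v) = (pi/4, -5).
K = 0

Coefficients of the first fundamental form: E = 1, F = 0, G = 1.
Coefficients of the second fundamental form: L = -1, M = 0, N = 0.
Assemble K = (LN − M²)/(EG − F²) = 0. At (u, v) = (pi/4, -5): K = 0.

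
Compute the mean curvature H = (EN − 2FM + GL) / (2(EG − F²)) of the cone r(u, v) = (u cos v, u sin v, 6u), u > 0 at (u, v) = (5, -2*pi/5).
H = 3*sqrt(37)/185

With E = 37, F = 0, G = u^2, L = 0, M = 0, N = 6*sqrt(37)*u^2/(37*Abs(u)), assemble
  H = (EN − 2FM + GL) / (2(EG − F²)) = 3*sqrt(37)/(37*Abs(u)).
At (u, v) = (5, -2*pi/5): H = 3*sqrt(37)/185.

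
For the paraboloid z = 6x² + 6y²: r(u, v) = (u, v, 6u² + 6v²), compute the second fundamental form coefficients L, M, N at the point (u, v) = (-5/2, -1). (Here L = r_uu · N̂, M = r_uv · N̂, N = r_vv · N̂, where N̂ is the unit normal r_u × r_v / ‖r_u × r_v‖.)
L = 12*sqrt(1045)/1045;  M = 0;  N = 12*sqrt(1045)/1045

Compute the unit normal N̂(u, v) = (-12*u/sqrt(144*u^2 + 144*v^2 + 1), -12*v/sqrt(144*u^2 + 144*v^2 + 1), 1/sqrt(144*u^2 + 144*v^2 + 1)), and the second partials r_uu, r_uv, r_vv. Take dot products:
  L(u, v) = r_uu · N̂ = 12/sqrt(144*u^2 + 144*v^2 + 1),
  M(u, v) = r_uv · N̂ = 0,
  N(u, v) = r_vv · N̂ = 12/sqrt(144*u^2 + 144*v^2 + 1).
Evaluating at (u, v) = (-5/2, -1):
  L = 12*sqrt(1045)/1045, M = 0, N = 12*sqrt(1045)/1045.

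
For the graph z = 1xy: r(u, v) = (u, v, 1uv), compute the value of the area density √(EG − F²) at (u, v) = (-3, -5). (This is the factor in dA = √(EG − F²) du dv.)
√(EG − F²)|_{(-3, -5)} = sqrt(35)

E = v^2 + 1, F = u*v, G = u^2 + 1, so EG − F² = u^2 + v^2 + 1. Taking the positive square root: √(EG − F²) = sqrt(u^2 + v^2 + 1). At (u, v) = (-3, -5): sqrt(35).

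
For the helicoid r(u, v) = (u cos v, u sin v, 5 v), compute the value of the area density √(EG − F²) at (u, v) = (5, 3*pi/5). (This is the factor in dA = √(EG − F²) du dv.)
√(EG − F²)|_{(5, 3*pi/5)} = 5*sqrt(2)

E = 1, F = 0, G = u^2 + 25, so EG − F² = u^2 + 25. Taking the positive square root: √(EG − F²) = sqrt(u^2 + 25). At (u, v) = (5, 3*pi/5): 5*sqrt(2).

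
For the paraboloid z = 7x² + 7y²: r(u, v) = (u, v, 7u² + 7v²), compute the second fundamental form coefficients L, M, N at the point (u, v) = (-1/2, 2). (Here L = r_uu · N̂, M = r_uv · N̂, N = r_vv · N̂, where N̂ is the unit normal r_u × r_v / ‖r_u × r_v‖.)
L = 7*sqrt(834)/417;  M = 0;  N = 7*sqrt(834)/417

Compute the unit normal N̂(u, v) = (-14*u/sqrt(196*u^2 + 196*v^2 + 1), -14*v/sqrt(196*u^2 + 196*v^2 + 1), 1/sqrt(196*u^2 + 196*v^2 + 1)), and the second partials r_uu, r_uv, r_vv. Take dot products:
  L(u, v) = r_uu · N̂ = 14/sqrt(196*u^2 + 196*v^2 + 1),
  M(u, v) = r_uv · N̂ = 0,
  N(u, v) = r_vv · N̂ = 14/sqrt(196*u^2 + 196*v^2 + 1).
Evaluating at (u, v) = (-1/2, 2):
  L = 7*sqrt(834)/417, M = 0, N = 7*sqrt(834)/417.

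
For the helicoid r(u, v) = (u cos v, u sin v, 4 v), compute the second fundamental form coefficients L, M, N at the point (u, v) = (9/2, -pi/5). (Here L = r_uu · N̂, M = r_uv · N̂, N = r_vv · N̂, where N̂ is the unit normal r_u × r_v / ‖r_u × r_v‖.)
L = 0;  M = -8*sqrt(145)/145;  N = 0

Compute the unit normal N̂(u, v) = (4*sin(v)/sqrt(u^2 + 16), -4*cos(v)/sqrt(u^2 + 16), u/sqrt(u^2 + 16)), and the second partials r_uu, r_uv, r_vv. Take dot products:
  L(u, v) = r_uu · N̂ = 0,
  M(u, v) = r_uv · N̂ = -4/sqrt(u^2 + 16),
  N(u, v) = r_vv · N̂ = 0.
Evaluating at (u, v) = (9/2, -pi/5):
  L = 0, M = -8*sqrt(145)/145, N = 0.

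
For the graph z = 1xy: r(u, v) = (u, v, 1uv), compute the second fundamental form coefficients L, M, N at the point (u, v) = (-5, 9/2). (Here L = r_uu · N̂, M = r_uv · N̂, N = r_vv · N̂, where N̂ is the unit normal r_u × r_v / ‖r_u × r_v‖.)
L = 0;  M = 2*sqrt(185)/185;  N = 0

Compute the unit normal N̂(u, v) = (-v/sqrt(u^2 + v^2 + 1), -u/sqrt(u^2 + v^2 + 1), 1/sqrt(u^2 + v^2 + 1)), and the second partials r_uu, r_uv, r_vv. Take dot products:
  L(u, v) = r_uu · N̂ = 0,
  M(u, v) = r_uv · N̂ = 1/sqrt(u^2 + v^2 + 1),
  N(u, v) = r_vv · N̂ = 0.
Evaluating at (u, v) = (-5, 9/2):
  L = 0, M = 2*sqrt(185)/185, N = 0.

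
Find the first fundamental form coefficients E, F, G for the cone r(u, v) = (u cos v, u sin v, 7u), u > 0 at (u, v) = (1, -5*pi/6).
E = 50;  F = 0;  G = 1

Partials: r_u = (cos(v), sin(v), 7), r_v = (-u*sin(v), u*cos(v), 0). As functions of (u, v):
  E = r_u · r_u = 50,
  F = r_u · r_v = 0,
  G = r_v · r_v = u^2.
Evaluating at (u, v) = (1, -5*pi/6): E = 50, F = 0, G = 1.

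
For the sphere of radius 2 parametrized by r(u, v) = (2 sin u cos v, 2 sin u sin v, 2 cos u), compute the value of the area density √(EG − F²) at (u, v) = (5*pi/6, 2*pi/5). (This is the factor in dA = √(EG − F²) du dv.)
√(EG − F²)|_{(5*pi/6, 2*pi/5)} = 2

E = 4, F = 0, G = 4*sin(u)^2, so EG − F² = 16*sin(u)^2. Taking the positive square root: √(EG − F²) = 4*Abs(sin(u)). At (u, v) = (5*pi/6, 2*pi/5): 2.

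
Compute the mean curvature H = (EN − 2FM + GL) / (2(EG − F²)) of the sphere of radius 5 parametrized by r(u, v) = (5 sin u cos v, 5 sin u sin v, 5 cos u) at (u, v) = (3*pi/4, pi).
H = -1/5

With E = 25, F = 0, G = 25*sin(u)^2, L = -5*sin(u)/Abs(sin(u)), M = 0, N = -5*sin(u)^3/Abs(sin(u)), assemble
  H = (EN − 2FM + GL) / (2(EG − F²)) = -sin(u)/(5*Abs(sin(u))).
At (u, v) = (3*pi/4, pi): H = -1/5.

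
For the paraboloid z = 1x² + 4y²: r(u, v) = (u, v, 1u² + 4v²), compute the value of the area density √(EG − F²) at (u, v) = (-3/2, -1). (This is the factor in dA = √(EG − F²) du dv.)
√(EG − F²)|_{(-3/2, -1)} = sqrt(74)

E = 4*u^2 + 1, F = 16*u*v, G = 64*v^2 + 1, so EG − F² = 4*u^2 + 64*v^2 + 1. Taking the positive square root: √(EG − F²) = sqrt(4*u^2 + 64*v^2 + 1). At (u, v) = (-3/2, -1): sqrt(74).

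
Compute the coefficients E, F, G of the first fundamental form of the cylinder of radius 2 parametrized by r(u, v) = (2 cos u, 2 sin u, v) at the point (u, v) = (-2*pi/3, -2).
E = 4;  F = 0;  G = 1

Partials: r_u = (-2*sin(u), 2*cos(u), 0), r_v = (0, 0, 1). As functions of (u, v):
  E = r_u · r_u = 4,
  F = r_u · r_v = 0,
  G = r_v · r_v = 1.
Evaluating at (u, v) = (-2*pi/3, -2): E = 4, F = 0, G = 1.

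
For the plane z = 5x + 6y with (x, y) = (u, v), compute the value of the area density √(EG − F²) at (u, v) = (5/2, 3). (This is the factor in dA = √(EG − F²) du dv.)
√(EG − F²)|_{(5/2, 3)} = sqrt(62)

E = 26, F = 30, G = 37, so EG − F² = 62. Taking the positive square root: √(EG − F²) = sqrt(62). At (u, v) = (5/2, 3): sqrt(62).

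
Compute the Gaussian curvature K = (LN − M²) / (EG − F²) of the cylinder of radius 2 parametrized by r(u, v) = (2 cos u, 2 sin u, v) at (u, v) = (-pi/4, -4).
K = 0

Coefficients of the first fundamental form: E = 4, F = 0, G = 1.
Coefficients of the second fundamental form: L = -2, M = 0, N = 0.
Assemble K = (LN − M²)/(EG − F²) = 0. At (u, v) = (-pi/4, -4): K = 0.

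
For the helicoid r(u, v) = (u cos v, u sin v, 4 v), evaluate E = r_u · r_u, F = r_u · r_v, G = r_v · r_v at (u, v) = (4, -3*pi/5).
E = 1;  F = 0;  G = 32

Partials: r_u = (cos(v), sin(v), 0), r_v = (-u*sin(v), u*cos(v), 4). As functions of (u, v):
  E = r_u · r_u = 1,
  F = r_u · r_v = 0,
  G = r_v · r_v = u^2 + 16.
Evaluating at (u, v) = (4, -3*pi/5): E = 1, F = 0, G = 32.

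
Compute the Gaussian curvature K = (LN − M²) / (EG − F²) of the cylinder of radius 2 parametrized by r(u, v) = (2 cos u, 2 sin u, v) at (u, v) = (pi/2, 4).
K = 0

Coefficients of the first fundamental form: E = 4, F = 0, G = 1.
Coefficients of the second fundamental form: L = -2, M = 0, N = 0.
Assemble K = (LN − M²)/(EG − F²) = 0. At (u, v) = (pi/2, 4): K = 0.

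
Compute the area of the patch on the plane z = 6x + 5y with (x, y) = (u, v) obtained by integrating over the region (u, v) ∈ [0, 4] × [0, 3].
Area = 12*sqrt(62)

Area = ∫∫ √(EG − F²) du dv with √(EG − F²) = sqrt(62). Integrating over [0, 4] × [0, 3] gives 12*sqrt(62).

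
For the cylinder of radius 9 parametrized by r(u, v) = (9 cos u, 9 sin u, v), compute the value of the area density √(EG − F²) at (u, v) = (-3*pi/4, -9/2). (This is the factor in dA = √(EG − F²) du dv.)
√(EG − F²)|_{(-3*pi/4, -9/2)} = 9

E = 81, F = 0, G = 1, so EG − F² = 81. Taking the positive square root: √(EG − F²) = 9. At (u, v) = (-3*pi/4, -9/2): 9.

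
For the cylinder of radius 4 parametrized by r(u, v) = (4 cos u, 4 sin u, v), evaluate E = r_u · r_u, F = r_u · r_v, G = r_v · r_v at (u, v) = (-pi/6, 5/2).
E = 16;  F = 0;  G = 1

Partials: r_u = (-4*sin(u), 4*cos(u), 0), r_v = (0, 0, 1). As functions of (u, v):
  E = r_u · r_u = 16,
  F = r_u · r_v = 0,
  G = r_v · r_v = 1.
Evaluating at (u, v) = (-pi/6, 5/2): E = 16, F = 0, G = 1.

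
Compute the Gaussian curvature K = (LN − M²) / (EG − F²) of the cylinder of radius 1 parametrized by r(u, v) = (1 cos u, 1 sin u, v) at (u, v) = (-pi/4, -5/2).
K = 0

Coefficients of the first fundamental form: E = 1, F = 0, G = 1.
Coefficients of the second fundamental form: L = -1, M = 0, N = 0.
Assemble K = (LN − M²)/(EG − F²) = 0. At (u, v) = (-pi/4, -5/2): K = 0.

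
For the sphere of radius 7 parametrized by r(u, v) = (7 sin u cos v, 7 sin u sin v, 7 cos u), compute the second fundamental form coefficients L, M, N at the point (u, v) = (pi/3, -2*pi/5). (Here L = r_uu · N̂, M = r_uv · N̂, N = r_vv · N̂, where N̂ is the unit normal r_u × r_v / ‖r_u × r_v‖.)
L = -7;  M = 0;  N = -21/4

Compute the unit normal N̂(u, v) = (sin(u)^2*cos(v)/Abs(sin(u)), sin(u)^2*sin(v)/Abs(sin(u)), sin(2*u)/(2*Abs(sin(u)))), and the second partials r_uu, r_uv, r_vv. Take dot products:
  L(u, v) = r_uu · N̂ = -7*sin(u)/Abs(sin(u)),
  M(u, v) = r_uv · N̂ = 0,
  N(u, v) = r_vv · N̂ = -7*sin(u)^3/Abs(sin(u)).
Evaluating at (u, v) = (pi/3, -2*pi/5):
  L = -7, M = 0, N = -21/4.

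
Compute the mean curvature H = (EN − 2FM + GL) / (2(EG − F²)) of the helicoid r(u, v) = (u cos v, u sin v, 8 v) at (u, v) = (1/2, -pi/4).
H = 0

With E = 1, F = 0, G = u^2 + 64, L = 0, M = -8/sqrt(u^2 + 64), N = 0, assemble
  H = (EN − 2FM + GL) / (2(EG − F²)) = 0.
At (u, v) = (1/2, -pi/4): H = 0.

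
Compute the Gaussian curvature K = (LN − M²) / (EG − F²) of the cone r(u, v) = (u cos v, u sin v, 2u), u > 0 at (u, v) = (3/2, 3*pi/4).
K = 0

Coefficients of the first fundamental form: E = 5, F = 0, G = u^2.
Coefficients of the second fundamental form: L = 0, M = 0, N = 2*sqrt(5)*u^2/(5*Abs(u)).
Assemble K = (LN − M²)/(EG − F²) = 0. At (u, v) = (3/2, 3*pi/4): K = 0.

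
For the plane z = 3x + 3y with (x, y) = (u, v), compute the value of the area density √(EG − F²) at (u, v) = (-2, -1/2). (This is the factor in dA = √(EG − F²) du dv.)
√(EG − F²)|_{(-2, -1/2)} = sqrt(19)

E = 10, F = 9, G = 10, so EG − F² = 19. Taking the positive square root: √(EG − F²) = sqrt(19). At (u, v) = (-2, -1/2): sqrt(19).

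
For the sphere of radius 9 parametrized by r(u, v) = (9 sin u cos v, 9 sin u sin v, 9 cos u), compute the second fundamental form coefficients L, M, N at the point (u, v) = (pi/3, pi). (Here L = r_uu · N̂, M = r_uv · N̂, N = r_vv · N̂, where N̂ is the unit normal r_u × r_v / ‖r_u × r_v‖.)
L = -9;  M = 0;  N = -27/4

Compute the unit normal N̂(u, v) = (sin(u)^2*cos(v)/Abs(sin(u)), sin(u)^2*sin(v)/Abs(sin(u)), sin(2*u)/(2*Abs(sin(u)))), and the second partials r_uu, r_uv, r_vv. Take dot products:
  L(u, v) = r_uu · N̂ = -9*sin(u)/Abs(sin(u)),
  M(u, v) = r_uv · N̂ = 0,
  N(u, v) = r_vv · N̂ = -9*sin(u)^3/Abs(sin(u)).
Evaluating at (u, v) = (pi/3, pi):
  L = -9, M = 0, N = -27/4.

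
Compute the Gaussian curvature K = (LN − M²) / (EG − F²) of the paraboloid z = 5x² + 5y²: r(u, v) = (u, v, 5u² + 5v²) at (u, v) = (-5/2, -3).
K = 25/582169

Coefficients of the first fundamental form: E = 100*u^2 + 1, F = 100*u*v, G = 100*v^2 + 1.
Coefficients of the second fundamental form: L = 10/sqrt(100*u^2 + 100*v^2 + 1), M = 0, N = 10/sqrt(100*u^2 + 100*v^2 + 1).
Assemble K = (LN − M²)/(EG − F²) = 100/(10000*u^4 + 20000*u^2*v^2 + 200*u^2 + 10000*v^4 + 200*v^2 + 1). At (u, v) = (-5/2, -3): K = 25/582169.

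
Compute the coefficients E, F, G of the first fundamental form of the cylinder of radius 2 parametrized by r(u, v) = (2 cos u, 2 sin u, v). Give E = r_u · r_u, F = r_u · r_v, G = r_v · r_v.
E = 4;  F = 0;  G = 1

Compute partials: r_u = (-2*sin(u), 2*cos(u), 0), r_v = (0, 0, 1). Then
  E = r_u · r_u = 4,
  F = r_u · r_v = 0,
  G = r_v · r_v = 1.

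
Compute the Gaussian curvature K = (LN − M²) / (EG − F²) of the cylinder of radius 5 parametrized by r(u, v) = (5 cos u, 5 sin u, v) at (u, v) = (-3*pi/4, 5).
K = 0

Coefficients of the first fundamental form: E = 25, F = 0, G = 1.
Coefficients of the second fundamental form: L = -5, M = 0, N = 0.
Assemble K = (LN − M²)/(EG − F²) = 0. At (u, v) = (-3*pi/4, 5): K = 0.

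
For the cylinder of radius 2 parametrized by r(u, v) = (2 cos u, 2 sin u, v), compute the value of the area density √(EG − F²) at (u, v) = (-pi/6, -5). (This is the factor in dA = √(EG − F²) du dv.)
√(EG − F²)|_{(-pi/6, -5)} = 2

E = 4, F = 0, G = 1, so EG − F² = 4. Taking the positive square root: √(EG − F²) = 2. At (u, v) = (-pi/6, -5): 2.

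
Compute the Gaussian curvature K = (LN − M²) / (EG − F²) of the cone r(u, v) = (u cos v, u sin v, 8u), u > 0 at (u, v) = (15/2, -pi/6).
K = 0

Coefficients of the first fundamental form: E = 65, F = 0, G = u^2.
Coefficients of the second fundamental form: L = 0, M = 0, N = 8*sqrt(65)*u^2/(65*Abs(u)).
Assemble K = (LN − M²)/(EG − F²) = 0. At (u, v) = (15/2, -pi/6): K = 0.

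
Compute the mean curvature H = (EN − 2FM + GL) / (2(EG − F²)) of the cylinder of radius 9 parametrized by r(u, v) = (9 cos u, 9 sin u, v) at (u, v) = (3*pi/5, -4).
H = -1/18

With E = 81, F = 0, G = 1, L = -9, M = 0, N = 0, assemble
  H = (EN − 2FM + GL) / (2(EG − F²)) = -1/18.
At (u, v) = (3*pi/5, -4): H = -1/18.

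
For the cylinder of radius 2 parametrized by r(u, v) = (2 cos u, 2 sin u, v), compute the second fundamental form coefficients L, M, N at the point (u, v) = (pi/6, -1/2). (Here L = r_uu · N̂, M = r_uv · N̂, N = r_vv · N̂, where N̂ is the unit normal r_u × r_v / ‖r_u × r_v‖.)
L = -2;  M = 0;  N = 0

Compute the unit normal N̂(u, v) = (cos(u), sin(u), 0), and the second partials r_uu, r_uv, r_vv. Take dot products:
  L(u, v) = r_uu · N̂ = -2,
  M(u, v) = r_uv · N̂ = 0,
  N(u, v) = r_vv · N̂ = 0.
Evaluating at (u, v) = (pi/6, -1/2):
  L = -2, M = 0, N = 0.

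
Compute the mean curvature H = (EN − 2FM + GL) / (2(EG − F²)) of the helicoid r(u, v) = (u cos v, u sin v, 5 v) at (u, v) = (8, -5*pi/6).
H = 0

With E = 1, F = 0, G = u^2 + 25, L = 0, M = -5/sqrt(u^2 + 25), N = 0, assemble
  H = (EN − 2FM + GL) / (2(EG − F²)) = 0.
At (u, v) = (8, -5*pi/6): H = 0.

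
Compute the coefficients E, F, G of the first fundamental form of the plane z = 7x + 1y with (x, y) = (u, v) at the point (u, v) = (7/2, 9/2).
E = 50;  F = 7;  G = 2

Partials: r_u = (1, 0, 7), r_v = (0, 1, 1). As functions of (u, v):
  E = r_u · r_u = 50,
  F = r_u · r_v = 7,
  G = r_v · r_v = 2.
Evaluating at (u, v) = (7/2, 9/2): E = 50, F = 7, G = 2.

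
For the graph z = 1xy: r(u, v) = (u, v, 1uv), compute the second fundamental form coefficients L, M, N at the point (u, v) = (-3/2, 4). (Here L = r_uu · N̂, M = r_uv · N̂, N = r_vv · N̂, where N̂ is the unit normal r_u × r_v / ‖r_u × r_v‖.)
L = 0;  M = 2*sqrt(77)/77;  N = 0

Compute the unit normal N̂(u, v) = (-v/sqrt(u^2 + v^2 + 1), -u/sqrt(u^2 + v^2 + 1), 1/sqrt(u^2 + v^2 + 1)), and the second partials r_uu, r_uv, r_vv. Take dot products:
  L(u, v) = r_uu · N̂ = 0,
  M(u, v) = r_uv · N̂ = 1/sqrt(u^2 + v^2 + 1),
  N(u, v) = r_vv · N̂ = 0.
Evaluating at (u, v) = (-3/2, 4):
  L = 0, M = 2*sqrt(77)/77, N = 0.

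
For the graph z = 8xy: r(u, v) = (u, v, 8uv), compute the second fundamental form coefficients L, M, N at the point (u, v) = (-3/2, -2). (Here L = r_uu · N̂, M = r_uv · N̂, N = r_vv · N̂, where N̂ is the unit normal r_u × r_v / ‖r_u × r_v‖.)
L = 0;  M = 8*sqrt(401)/401;  N = 0

Compute the unit normal N̂(u, v) = (-8*v/sqrt(64*u^2 + 64*v^2 + 1), -8*u/sqrt(64*u^2 + 64*v^2 + 1), 1/sqrt(64*u^2 + 64*v^2 + 1)), and the second partials r_uu, r_uv, r_vv. Take dot products:
  L(u, v) = r_uu · N̂ = 0,
  M(u, v) = r_uv · N̂ = 8/sqrt(64*u^2 + 64*v^2 + 1),
  N(u, v) = r_vv · N̂ = 0.
Evaluating at (u, v) = (-3/2, -2):
  L = 0, M = 8*sqrt(401)/401, N = 0.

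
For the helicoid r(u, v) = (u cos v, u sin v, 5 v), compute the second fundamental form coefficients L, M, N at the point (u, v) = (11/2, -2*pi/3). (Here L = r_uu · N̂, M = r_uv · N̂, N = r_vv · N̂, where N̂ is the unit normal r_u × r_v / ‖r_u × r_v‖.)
L = 0;  M = -10*sqrt(221)/221;  N = 0

Compute the unit normal N̂(u, v) = (5*sin(v)/sqrt(u^2 + 25), -5*cos(v)/sqrt(u^2 + 25), u/sqrt(u^2 + 25)), and the second partials r_uu, r_uv, r_vv. Take dot products:
  L(u, v) = r_uu · N̂ = 0,
  M(u, v) = r_uv · N̂ = -5/sqrt(u^2 + 25),
  N(u, v) = r_vv · N̂ = 0.
Evaluating at (u, v) = (11/2, -2*pi/3):
  L = 0, M = -10*sqrt(221)/221, N = 0.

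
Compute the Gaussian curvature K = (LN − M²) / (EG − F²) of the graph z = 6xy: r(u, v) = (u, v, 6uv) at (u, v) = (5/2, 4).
K = -9/160801

Coefficients of the first fundamental form: E = 36*v^2 + 1, F = 36*u*v, G = 36*u^2 + 1.
Coefficients of the second fundamental form: L = 0, M = 6/sqrt(36*u^2 + 36*v^2 + 1), N = 0.
Assemble K = (LN − M²)/(EG − F²) = -36/(1296*u^4 + 2592*u^2*v^2 + 72*u^2 + 1296*v^4 + 72*v^2 + 1). At (u, v) = (5/2, 4): K = -9/160801.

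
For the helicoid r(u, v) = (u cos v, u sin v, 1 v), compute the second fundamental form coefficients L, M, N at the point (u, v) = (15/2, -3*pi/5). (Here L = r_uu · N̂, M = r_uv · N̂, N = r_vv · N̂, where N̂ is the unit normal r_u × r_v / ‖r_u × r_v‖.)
L = 0;  M = -2*sqrt(229)/229;  N = 0

Compute the unit normal N̂(u, v) = (sin(v)/sqrt(u^2 + 1), -cos(v)/sqrt(u^2 + 1), u/sqrt(u^2 + 1)), and the second partials r_uu, r_uv, r_vv. Take dot products:
  L(u, v) = r_uu · N̂ = 0,
  M(u, v) = r_uv · N̂ = -1/sqrt(u^2 + 1),
  N(u, v) = r_vv · N̂ = 0.
Evaluating at (u, v) = (15/2, -3*pi/5):
  L = 0, M = -2*sqrt(229)/229, N = 0.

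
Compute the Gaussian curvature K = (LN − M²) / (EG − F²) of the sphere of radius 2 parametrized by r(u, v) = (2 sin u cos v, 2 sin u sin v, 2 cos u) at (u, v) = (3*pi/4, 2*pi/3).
K = 1/4

Coefficients of the first fundamental form: E = 4, F = 0, G = 4*sin(u)^2.
Coefficients of the second fundamental form: L = -2*sin(u)/Abs(sin(u)), M = 0, N = -2*sin(u)^3/Abs(sin(u)).
Assemble K = (LN − M²)/(EG − F²) = 1/4. At (u, v) = (3*pi/4, 2*pi/3): K = 1/4.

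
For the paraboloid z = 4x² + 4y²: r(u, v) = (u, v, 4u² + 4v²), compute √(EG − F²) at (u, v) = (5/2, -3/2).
√(EG − F²)|_{(5/2, -3/2)} = sqrt(545)

E = 64*u^2 + 1, F = 64*u*v, G = 64*v^2 + 1; EG − F² = 64*u^2 + 64*v^2 + 1; √(EG − F²) = sqrt(64*u^2 + 64*v^2 + 1). At the given point: sqrt(545).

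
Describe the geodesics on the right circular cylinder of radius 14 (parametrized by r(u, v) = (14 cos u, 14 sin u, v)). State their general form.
The cylinder is flat (K = 0) and locally isometric to the plane via the development (u, v) ↦ (14 u, v). Geodesics are the pre-images of straight lines: circles (v constant), vertical lines (u constant), and helices (v = c · u + d) for constants c, d.

A right cylinder has E = 14², F = 0, G = 1, so EG − F² = 14², and L = −14, M = N = 0, giving K = (LN − M²)/(EG − F²) = 0 everywhere. A flat surface is locally isometric to the Euclidean plane via the map (u, v) ↦ (14 u, v). Straight lines in the (x̃, ỹ) plane pull back to: (a) horizontal circles (v = const), (b) vertical generators (u = const), and (c) helices (14 u tan θ = v, i.e. v = c · u + d).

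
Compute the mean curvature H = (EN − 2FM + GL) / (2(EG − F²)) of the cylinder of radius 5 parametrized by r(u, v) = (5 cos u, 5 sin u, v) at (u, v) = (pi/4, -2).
H = -1/10

With E = 25, F = 0, G = 1, L = -5, M = 0, N = 0, assemble
  H = (EN − 2FM + GL) / (2(EG − F²)) = -1/10.
At (u, v) = (pi/4, -2): H = -1/10.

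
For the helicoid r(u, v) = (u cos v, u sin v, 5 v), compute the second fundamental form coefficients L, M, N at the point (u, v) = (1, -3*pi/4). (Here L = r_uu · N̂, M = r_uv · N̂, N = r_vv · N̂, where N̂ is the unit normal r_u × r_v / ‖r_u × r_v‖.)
L = 0;  M = -5*sqrt(26)/26;  N = 0

Compute the unit normal N̂(u, v) = (5*sin(v)/sqrt(u^2 + 25), -5*cos(v)/sqrt(u^2 + 25), u/sqrt(u^2 + 25)), and the second partials r_uu, r_uv, r_vv. Take dot products:
  L(u, v) = r_uu · N̂ = 0,
  M(u, v) = r_uv · N̂ = -5/sqrt(u^2 + 25),
  N(u, v) = r_vv · N̂ = 0.
Evaluating at (u, v) = (1, -3*pi/4):
  L = 0, M = -5*sqrt(26)/26, N = 0.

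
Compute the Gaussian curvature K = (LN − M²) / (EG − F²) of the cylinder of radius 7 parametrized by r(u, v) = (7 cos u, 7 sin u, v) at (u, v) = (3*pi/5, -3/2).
K = 0

Coefficients of the first fundamental form: E = 49, F = 0, G = 1.
Coefficients of the second fundamental form: L = -7, M = 0, N = 0.
Assemble K = (LN − M²)/(EG − F²) = 0. At (u, v) = (3*pi/5, -3/2): K = 0.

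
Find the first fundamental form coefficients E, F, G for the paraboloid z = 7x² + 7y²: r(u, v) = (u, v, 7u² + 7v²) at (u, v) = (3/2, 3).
E = 442;  F = 882;  G = 1765

Partials: r_u = (1, 0, 14*u), r_v = (0, 1, 14*v). As functions of (u, v):
  E = r_u · r_u = 196*u^2 + 1,
  F = r_u · r_v = 196*u*v,
  G = r_v · r_v = 196*v^2 + 1.
Evaluating at (u, v) = (3/2, 3): E = 442, F = 882, G = 1765.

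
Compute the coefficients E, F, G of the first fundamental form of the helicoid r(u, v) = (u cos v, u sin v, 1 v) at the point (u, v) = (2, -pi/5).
E = 1;  F = 0;  G = 5

Partials: r_u = (cos(v), sin(v), 0), r_v = (-u*sin(v), u*cos(v), 1). As functions of (u, v):
  E = r_u · r_u = 1,
  F = r_u · r_v = 0,
  G = r_v · r_v = u^2 + 1.
Evaluating at (u, v) = (2, -pi/5): E = 1, F = 0, G = 5.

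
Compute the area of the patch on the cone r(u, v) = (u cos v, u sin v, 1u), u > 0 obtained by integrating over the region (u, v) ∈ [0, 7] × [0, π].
Area = 49*sqrt(2)*pi/2

Area = ∫∫ √(EG − F²) du dv with √(EG − F²) = sqrt(2)*Abs(u). Integrating over [0, 7] × [0, π] gives 49*sqrt(2)*pi/2.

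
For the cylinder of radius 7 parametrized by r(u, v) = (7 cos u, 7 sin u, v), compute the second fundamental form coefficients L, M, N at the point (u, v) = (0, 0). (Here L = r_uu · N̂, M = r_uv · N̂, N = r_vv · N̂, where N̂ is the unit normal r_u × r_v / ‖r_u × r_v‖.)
L = -7;  M = 0;  N = 0

Compute the unit normal N̂(u, v) = (cos(u), sin(u), 0), and the second partials r_uu, r_uv, r_vv. Take dot products:
  L(u, v) = r_uu · N̂ = -7,
  M(u, v) = r_uv · N̂ = 0,
  N(u, v) = r_vv · N̂ = 0.
Evaluating at (u, v) = (0, 0):
  L = -7, M = 0, N = 0.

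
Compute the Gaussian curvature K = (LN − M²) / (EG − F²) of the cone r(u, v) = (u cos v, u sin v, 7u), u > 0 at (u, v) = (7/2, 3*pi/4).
K = 0

Coefficients of the first fundamental form: E = 50, F = 0, G = u^2.
Coefficients of the second fundamental form: L = 0, M = 0, N = 7*sqrt(2)*u^2/(10*Abs(u)).
Assemble K = (LN − M²)/(EG − F²) = 0. At (u, v) = (7/2, 3*pi/4): K = 0.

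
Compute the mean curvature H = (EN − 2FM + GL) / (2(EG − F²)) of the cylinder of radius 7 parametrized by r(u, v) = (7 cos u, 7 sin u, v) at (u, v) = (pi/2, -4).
H = -1/14

With E = 49, F = 0, G = 1, L = -7, M = 0, N = 0, assemble
  H = (EN − 2FM + GL) / (2(EG − F²)) = -1/14.
At (u, v) = (pi/2, -4): H = -1/14.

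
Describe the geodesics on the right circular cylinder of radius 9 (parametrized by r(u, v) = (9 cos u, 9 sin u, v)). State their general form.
The cylinder is flat (K = 0) and locally isometric to the plane via the development (u, v) ↦ (9 u, v). Geodesics are the pre-images of straight lines: circles (v constant), vertical lines (u constant), and helices (v = c · u + d) for constants c, d.

A right cylinder has E = 9², F = 0, G = 1, so EG − F² = 9², and L = −9, M = N = 0, giving K = (LN − M²)/(EG − F²) = 0 everywhere. A flat surface is locally isometric to the Euclidean plane via the map (u, v) ↦ (9 u, v). Straight lines in the (x̃, ỹ) plane pull back to: (a) horizontal circles (v = const), (b) vertical generators (u = const), and (c) helices (9 u tan θ = v, i.e. v = c · u + d).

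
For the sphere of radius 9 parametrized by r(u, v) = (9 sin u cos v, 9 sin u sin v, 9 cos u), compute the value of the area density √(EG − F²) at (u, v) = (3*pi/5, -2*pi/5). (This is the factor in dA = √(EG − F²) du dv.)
√(EG − F²)|_{(3*pi/5, -2*pi/5)} = 81*sqrt(2*sqrt(5) + 10)/4

E = 81, F = 0, G = 81*sin(u)^2, so EG − F² = 6561*sin(u)^2. Taking the positive square root: √(EG − F²) = 81*Abs(sin(u)). At (u, v) = (3*pi/5, -2*pi/5): 81*sqrt(2*sqrt(5) + 10)/4.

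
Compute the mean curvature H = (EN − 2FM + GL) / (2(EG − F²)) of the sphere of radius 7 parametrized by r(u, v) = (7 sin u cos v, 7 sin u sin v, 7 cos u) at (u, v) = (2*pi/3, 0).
H = -1/7

With E = 49, F = 0, G = 49*sin(u)^2, L = -7*sin(u)/Abs(sin(u)), M = 0, N = -7*sin(u)^3/Abs(sin(u)), assemble
  H = (EN − 2FM + GL) / (2(EG − F²)) = -sin(u)/(7*Abs(sin(u))).
At (u, v) = (2*pi/3, 0): H = -1/7.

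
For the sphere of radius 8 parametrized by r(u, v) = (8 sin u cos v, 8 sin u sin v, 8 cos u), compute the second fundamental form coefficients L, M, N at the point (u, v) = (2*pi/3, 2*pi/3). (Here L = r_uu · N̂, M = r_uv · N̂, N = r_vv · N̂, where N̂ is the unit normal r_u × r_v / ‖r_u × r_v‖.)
L = -8;  M = 0;  N = -6

Compute the unit normal N̂(u, v) = (sin(u)^2*cos(v)/Abs(sin(u)), sin(u)^2*sin(v)/Abs(sin(u)), sin(2*u)/(2*Abs(sin(u)))), and the second partials r_uu, r_uv, r_vv. Take dot products:
  L(u, v) = r_uu · N̂ = -8*sin(u)/Abs(sin(u)),
  M(u, v) = r_uv · N̂ = 0,
  N(u, v) = r_vv · N̂ = -8*sin(u)^3/Abs(sin(u)).
Evaluating at (u, v) = (2*pi/3, 2*pi/3):
  L = -8, M = 0, N = -6.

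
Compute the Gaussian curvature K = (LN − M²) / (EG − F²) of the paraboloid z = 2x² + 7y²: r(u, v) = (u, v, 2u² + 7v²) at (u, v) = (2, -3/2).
K = 14/64009

Coefficients of the first fundamental form: E = 16*u^2 + 1, F = 56*u*v, G = 196*v^2 + 1.
Coefficients of the second fundamental form: L = 4/sqrt(16*u^2 + 196*v^2 + 1), M = 0, N = 14/sqrt(16*u^2 + 196*v^2 + 1).
Assemble K = (LN − M²)/(EG − F²) = 56/(256*u^4 + 6272*u^2*v^2 + 32*u^2 + 38416*v^4 + 392*v^2 + 1). At (u, v) = (2, -3/2): K = 14/64009.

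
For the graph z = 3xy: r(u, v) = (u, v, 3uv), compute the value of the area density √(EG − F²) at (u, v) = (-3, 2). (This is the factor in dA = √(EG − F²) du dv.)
√(EG − F²)|_{(-3, 2)} = sqrt(118)

E = 9*v^2 + 1, F = 9*u*v, G = 9*u^2 + 1, so EG − F² = 9*u^2 + 9*v^2 + 1. Taking the positive square root: √(EG − F²) = sqrt(9*u^2 + 9*v^2 + 1). At (u, v) = (-3, 2): sqrt(118).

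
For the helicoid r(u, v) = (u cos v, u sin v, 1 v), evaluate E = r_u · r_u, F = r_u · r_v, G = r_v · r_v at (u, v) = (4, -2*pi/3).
E = 1;  F = 0;  G = 17

Partials: r_u = (cos(v), sin(v), 0), r_v = (-u*sin(v), u*cos(v), 1). As functions of (u, v):
  E = r_u · r_u = 1,
  F = r_u · r_v = 0,
  G = r_v · r_v = u^2 + 1.
Evaluating at (u, v) = (4, -2*pi/3): E = 1, F = 0, G = 17.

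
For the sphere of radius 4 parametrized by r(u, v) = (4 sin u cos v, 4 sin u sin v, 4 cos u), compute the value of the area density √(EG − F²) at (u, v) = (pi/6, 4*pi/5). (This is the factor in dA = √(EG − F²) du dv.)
√(EG − F²)|_{(pi/6, 4*pi/5)} = 8

E = 16, F = 0, G = 16*sin(u)^2, so EG − F² = 256*sin(u)^2. Taking the positive square root: √(EG − F²) = 16*Abs(sin(u)). At (u, v) = (pi/6, 4*pi/5): 8.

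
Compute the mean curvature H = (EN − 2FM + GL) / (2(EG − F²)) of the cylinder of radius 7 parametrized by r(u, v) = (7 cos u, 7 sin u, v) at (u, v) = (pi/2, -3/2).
H = -1/14

With E = 49, F = 0, G = 1, L = -7, M = 0, N = 0, assemble
  H = (EN − 2FM + GL) / (2(EG − F²)) = -1/14.
At (u, v) = (pi/2, -3/2): H = -1/14.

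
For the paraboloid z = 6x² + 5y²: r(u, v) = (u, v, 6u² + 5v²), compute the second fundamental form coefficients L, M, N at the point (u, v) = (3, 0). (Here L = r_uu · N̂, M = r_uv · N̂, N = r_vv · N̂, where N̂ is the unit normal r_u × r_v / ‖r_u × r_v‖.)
L = 12*sqrt(1297)/1297;  M = 0;  N = 10*sqrt(1297)/1297

Compute the unit normal N̂(u, v) = (-12*u/sqrt(144*u^2 + 100*v^2 + 1), -10*v/sqrt(144*u^2 + 100*v^2 + 1), 1/sqrt(144*u^2 + 100*v^2 + 1)), and the second partials r_uu, r_uv, r_vv. Take dot products:
  L(u, v) = r_uu · N̂ = 12/sqrt(144*u^2 + 100*v^2 + 1),
  M(u, v) = r_uv · N̂ = 0,
  N(u, v) = r_vv · N̂ = 10/sqrt(144*u^2 + 100*v^2 + 1).
Evaluating at (u, v) = (3, 0):
  L = 12*sqrt(1297)/1297, M = 0, N = 10*sqrt(1297)/1297.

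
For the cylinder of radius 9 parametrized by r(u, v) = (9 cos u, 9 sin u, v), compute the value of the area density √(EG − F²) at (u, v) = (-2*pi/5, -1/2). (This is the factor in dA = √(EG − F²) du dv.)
√(EG − F²)|_{(-2*pi/5, -1/2)} = 9

E = 81, F = 0, G = 1, so EG − F² = 81. Taking the positive square root: √(EG − F²) = 9. At (u, v) = (-2*pi/5, -1/2): 9.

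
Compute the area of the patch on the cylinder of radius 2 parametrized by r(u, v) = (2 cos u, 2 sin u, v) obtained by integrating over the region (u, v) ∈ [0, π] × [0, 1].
Area = 2*pi

Area = ∫∫ √(EG − F²) du dv with √(EG − F²) = 2. Integrating over [0, π] × [0, 1] gives 2*pi.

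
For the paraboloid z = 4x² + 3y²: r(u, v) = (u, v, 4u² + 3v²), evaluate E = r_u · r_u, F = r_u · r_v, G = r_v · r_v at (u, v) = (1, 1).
E = 65;  F = 48;  G = 37

Partials: r_u = (1, 0, 8*u), r_v = (0, 1, 6*v). As functions of (u, v):
  E = r_u · r_u = 64*u^2 + 1,
  F = r_u · r_v = 48*u*v,
  G = r_v · r_v = 36*v^2 + 1.
Evaluating at (u, v) = (1, 1): E = 65, F = 48, G = 37.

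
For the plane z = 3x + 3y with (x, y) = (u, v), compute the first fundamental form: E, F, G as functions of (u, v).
E = 10;  F = 9;  G = 10

Compute partials: r_u = (1, 0, 3), r_v = (0, 1, 3). Then
  E = r_u · r_u = 10,
  F = r_u · r_v = 9,
  G = r_v · r_v = 10.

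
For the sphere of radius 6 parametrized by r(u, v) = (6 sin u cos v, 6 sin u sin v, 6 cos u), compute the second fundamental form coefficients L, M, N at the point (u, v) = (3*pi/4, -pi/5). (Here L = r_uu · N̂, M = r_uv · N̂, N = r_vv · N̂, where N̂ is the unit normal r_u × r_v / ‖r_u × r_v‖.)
L = -6;  M = 0;  N = -3

Compute the unit normal N̂(u, v) = (sin(u)^2*cos(v)/Abs(sin(u)), sin(u)^2*sin(v)/Abs(sin(u)), sin(2*u)/(2*Abs(sin(u)))), and the second partials r_uu, r_uv, r_vv. Take dot products:
  L(u, v) = r_uu · N̂ = -6*sin(u)/Abs(sin(u)),
  M(u, v) = r_uv · N̂ = 0,
  N(u, v) = r_vv · N̂ = -6*sin(u)^3/Abs(sin(u)).
Evaluating at (u, v) = (3*pi/4, -pi/5):
  L = -6, M = 0, N = -3.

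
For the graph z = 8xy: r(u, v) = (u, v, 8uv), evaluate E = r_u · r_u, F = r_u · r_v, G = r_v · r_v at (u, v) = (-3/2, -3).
E = 577;  F = 288;  G = 145

Partials: r_u = (1, 0, 8*v), r_v = (0, 1, 8*u). As functions of (u, v):
  E = r_u · r_u = 64*v^2 + 1,
  F = r_u · r_v = 64*u*v,
  G = r_v · r_v = 64*u^2 + 1.
Evaluating at (u, v) = (-3/2, -3): E = 577, F = 288, G = 145.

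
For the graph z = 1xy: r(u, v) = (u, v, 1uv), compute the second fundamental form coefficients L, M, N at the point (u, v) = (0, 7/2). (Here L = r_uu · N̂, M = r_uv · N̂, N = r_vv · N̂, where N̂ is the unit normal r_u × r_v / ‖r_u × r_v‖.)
L = 0;  M = 2*sqrt(53)/53;  N = 0

Compute the unit normal N̂(u, v) = (-v/sqrt(u^2 + v^2 + 1), -u/sqrt(u^2 + v^2 + 1), 1/sqrt(u^2 + v^2 + 1)), and the second partials r_uu, r_uv, r_vv. Take dot products:
  L(u, v) = r_uu · N̂ = 0,
  M(u, v) = r_uv · N̂ = 1/sqrt(u^2 + v^2 + 1),
  N(u, v) = r_vv · N̂ = 0.
Evaluating at (u, v) = (0, 7/2):
  L = 0, M = 2*sqrt(53)/53, N = 0.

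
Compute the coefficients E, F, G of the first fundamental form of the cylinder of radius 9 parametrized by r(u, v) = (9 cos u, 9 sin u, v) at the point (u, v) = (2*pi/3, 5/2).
E = 81;  F = 0;  G = 1

Partials: r_u = (-9*sin(u), 9*cos(u), 0), r_v = (0, 0, 1). As functions of (u, v):
  E = r_u · r_u = 81,
  F = r_u · r_v = 0,
  G = r_v · r_v = 1.
Evaluating at (u, v) = (2*pi/3, 5/2): E = 81, F = 0, G = 1.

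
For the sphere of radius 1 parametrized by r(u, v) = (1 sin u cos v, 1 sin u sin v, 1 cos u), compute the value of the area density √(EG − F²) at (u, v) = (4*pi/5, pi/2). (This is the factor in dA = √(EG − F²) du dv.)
√(EG − F²)|_{(4*pi/5, pi/2)} = sqrt(10 - 2*sqrt(5))/4

E = 1, F = 0, G = sin(u)^2, so EG − F² = sin(u)^2. Taking the positive square root: √(EG − F²) = Abs(sin(u)). At (u, v) = (4*pi/5, pi/2): sqrt(10 - 2*sqrt(5))/4.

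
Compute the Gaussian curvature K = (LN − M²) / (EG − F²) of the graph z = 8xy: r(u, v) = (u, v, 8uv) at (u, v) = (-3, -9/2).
K = -64/3508129

Coefficients of the first fundamental form: E = 64*v^2 + 1, F = 64*u*v, G = 64*u^2 + 1.
Coefficients of the second fundamental form: L = 0, M = 8/sqrt(64*u^2 + 64*v^2 + 1), N = 0.
Assemble K = (LN − M²)/(EG − F²) = -64/(4096*u^4 + 8192*u^2*v^2 + 128*u^2 + 4096*v^4 + 128*v^2 + 1). At (u, v) = (-3, -9/2): K = -64/3508129.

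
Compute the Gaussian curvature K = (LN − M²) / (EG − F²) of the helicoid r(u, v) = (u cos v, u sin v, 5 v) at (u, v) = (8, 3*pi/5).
K = -25/7921

Coefficients of the first fundamental form: E = 1, F = 0, G = u^2 + 25.
Coefficients of the second fundamental form: L = 0, M = -5/sqrt(u^2 + 25), N = 0.
Assemble K = (LN − M²)/(EG − F²) = -25/(u^2 + 25)^2. At (u, v) = (8, 3*pi/5): K = -25/7921.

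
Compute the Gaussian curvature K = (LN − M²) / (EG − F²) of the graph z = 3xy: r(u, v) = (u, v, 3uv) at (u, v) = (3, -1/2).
K = -144/113569

Coefficients of the first fundamental form: E = 9*v^2 + 1, F = 9*u*v, G = 9*u^2 + 1.
Coefficients of the second fundamental form: L = 0, M = 3/sqrt(9*u^2 + 9*v^2 + 1), N = 0.
Assemble K = (LN − M²)/(EG − F²) = -9/(81*u^4 + 162*u^2*v^2 + 18*u^2 + 81*v^4 + 18*v^2 + 1). At (u, v) = (3, -1/2): K = -144/113569.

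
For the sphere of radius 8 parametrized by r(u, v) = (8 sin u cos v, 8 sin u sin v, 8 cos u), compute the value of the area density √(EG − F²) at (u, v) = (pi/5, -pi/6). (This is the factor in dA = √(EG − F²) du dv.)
√(EG − F²)|_{(pi/5, -pi/6)} = 16*sqrt(10 - 2*sqrt(5))

E = 64, F = 0, G = 64*sin(u)^2, so EG − F² = 4096*sin(u)^2. Taking the positive square root: √(EG − F²) = 64*Abs(sin(u)). At (u, v) = (pi/5, -pi/6): 16*sqrt(10 - 2*sqrt(5)).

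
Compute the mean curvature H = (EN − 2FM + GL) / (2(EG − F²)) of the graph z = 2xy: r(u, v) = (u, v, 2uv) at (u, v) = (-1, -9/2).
H = -9*sqrt(86)/1849

With E = 4*v^2 + 1, F = 4*u*v, G = 4*u^2 + 1, L = 0, M = 2/sqrt(4*u^2 + 4*v^2 + 1), N = 0, assemble
  H = (EN − 2FM + GL) / (2(EG − F²)) = -8*u*v/(4*u^2 + 4*v^2 + 1)^(3/2).
At (u, v) = (-1, -9/2): H = -9*sqrt(86)/1849.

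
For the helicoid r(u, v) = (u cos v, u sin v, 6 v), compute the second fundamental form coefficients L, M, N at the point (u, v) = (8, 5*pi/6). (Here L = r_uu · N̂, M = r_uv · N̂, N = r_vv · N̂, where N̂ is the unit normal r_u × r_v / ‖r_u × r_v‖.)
L = 0;  M = -3/5;  N = 0

Compute the unit normal N̂(u, v) = (6*sin(v)/sqrt(u^2 + 36), -6*cos(v)/sqrt(u^2 + 36), u/sqrt(u^2 + 36)), and the second partials r_uu, r_uv, r_vv. Take dot products:
  L(u, v) = r_uu · N̂ = 0,
  M(u, v) = r_uv · N̂ = -6/sqrt(u^2 + 36),
  N(u, v) = r_vv · N̂ = 0.
Evaluating at (u, v) = (8, 5*pi/6):
  L = 0, M = -3/5, N = 0.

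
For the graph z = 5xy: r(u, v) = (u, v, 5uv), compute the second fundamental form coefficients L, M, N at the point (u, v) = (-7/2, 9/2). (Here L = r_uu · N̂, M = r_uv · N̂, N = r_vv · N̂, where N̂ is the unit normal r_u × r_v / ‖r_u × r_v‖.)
L = 0;  M = 5*sqrt(3254)/1627;  N = 0

Compute the unit normal N̂(u, v) = (-5*v/sqrt(25*u^2 + 25*v^2 + 1), -5*u/sqrt(25*u^2 + 25*v^2 + 1), 1/sqrt(25*u^2 + 25*v^2 + 1)), and the second partials r_uu, r_uv, r_vv. Take dot products:
  L(u, v) = r_uu · N̂ = 0,
  M(u, v) = r_uv · N̂ = 5/sqrt(25*u^2 + 25*v^2 + 1),
  N(u, v) = r_vv · N̂ = 0.
Evaluating at (u, v) = (-7/2, 9/2):
  L = 0, M = 5*sqrt(3254)/1627, N = 0.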